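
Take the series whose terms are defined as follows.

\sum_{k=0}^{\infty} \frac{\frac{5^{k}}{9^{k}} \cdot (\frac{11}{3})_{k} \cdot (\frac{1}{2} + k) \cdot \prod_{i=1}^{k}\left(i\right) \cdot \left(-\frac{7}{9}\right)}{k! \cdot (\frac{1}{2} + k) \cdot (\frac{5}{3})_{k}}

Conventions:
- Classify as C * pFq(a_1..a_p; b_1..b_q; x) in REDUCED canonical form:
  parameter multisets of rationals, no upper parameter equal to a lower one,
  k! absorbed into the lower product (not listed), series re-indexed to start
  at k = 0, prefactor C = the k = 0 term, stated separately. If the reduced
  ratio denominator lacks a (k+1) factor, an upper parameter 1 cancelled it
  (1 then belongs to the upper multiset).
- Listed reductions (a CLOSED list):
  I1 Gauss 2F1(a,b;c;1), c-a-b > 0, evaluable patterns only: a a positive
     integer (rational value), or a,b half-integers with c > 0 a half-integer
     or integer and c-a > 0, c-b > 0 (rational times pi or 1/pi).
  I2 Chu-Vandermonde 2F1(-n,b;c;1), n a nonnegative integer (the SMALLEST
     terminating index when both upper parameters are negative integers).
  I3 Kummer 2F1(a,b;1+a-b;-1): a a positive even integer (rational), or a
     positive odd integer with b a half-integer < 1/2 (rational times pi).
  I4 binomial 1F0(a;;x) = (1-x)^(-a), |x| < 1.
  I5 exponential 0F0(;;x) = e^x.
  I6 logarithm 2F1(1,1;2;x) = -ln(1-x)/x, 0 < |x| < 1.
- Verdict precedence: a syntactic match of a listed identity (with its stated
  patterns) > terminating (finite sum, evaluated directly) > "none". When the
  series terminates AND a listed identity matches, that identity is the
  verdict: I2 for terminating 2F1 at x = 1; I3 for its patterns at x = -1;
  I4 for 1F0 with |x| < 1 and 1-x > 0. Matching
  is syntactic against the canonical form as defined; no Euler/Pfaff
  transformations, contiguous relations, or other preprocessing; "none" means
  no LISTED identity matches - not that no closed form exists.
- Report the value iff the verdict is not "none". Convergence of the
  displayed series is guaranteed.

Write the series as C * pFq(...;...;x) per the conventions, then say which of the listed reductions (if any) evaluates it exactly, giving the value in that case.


This is -\frac{7}{9} * 2F1(1, \frac{11}{3}; \frac{5}{3}; \frac{5}{9}) in reduced canonical form. Verdict: none. Every listed pattern misses the 2F1 form at \frac{5}{9}, upper {1, \frac{11}{3}}.

Key step: from the first term -\frac{7}{9}: the two geometric factors (prefactor -7/9) combine into one argument.
Step ratio: r(k) = \frac{5}{9} * (k+1) (k+\frac{11}{3}) / [(k+\frac{5}{3}) (k+1)] - rational in k. x = \frac{5}{9}; t_0 = -\frac{7}{9}; negate the roots.


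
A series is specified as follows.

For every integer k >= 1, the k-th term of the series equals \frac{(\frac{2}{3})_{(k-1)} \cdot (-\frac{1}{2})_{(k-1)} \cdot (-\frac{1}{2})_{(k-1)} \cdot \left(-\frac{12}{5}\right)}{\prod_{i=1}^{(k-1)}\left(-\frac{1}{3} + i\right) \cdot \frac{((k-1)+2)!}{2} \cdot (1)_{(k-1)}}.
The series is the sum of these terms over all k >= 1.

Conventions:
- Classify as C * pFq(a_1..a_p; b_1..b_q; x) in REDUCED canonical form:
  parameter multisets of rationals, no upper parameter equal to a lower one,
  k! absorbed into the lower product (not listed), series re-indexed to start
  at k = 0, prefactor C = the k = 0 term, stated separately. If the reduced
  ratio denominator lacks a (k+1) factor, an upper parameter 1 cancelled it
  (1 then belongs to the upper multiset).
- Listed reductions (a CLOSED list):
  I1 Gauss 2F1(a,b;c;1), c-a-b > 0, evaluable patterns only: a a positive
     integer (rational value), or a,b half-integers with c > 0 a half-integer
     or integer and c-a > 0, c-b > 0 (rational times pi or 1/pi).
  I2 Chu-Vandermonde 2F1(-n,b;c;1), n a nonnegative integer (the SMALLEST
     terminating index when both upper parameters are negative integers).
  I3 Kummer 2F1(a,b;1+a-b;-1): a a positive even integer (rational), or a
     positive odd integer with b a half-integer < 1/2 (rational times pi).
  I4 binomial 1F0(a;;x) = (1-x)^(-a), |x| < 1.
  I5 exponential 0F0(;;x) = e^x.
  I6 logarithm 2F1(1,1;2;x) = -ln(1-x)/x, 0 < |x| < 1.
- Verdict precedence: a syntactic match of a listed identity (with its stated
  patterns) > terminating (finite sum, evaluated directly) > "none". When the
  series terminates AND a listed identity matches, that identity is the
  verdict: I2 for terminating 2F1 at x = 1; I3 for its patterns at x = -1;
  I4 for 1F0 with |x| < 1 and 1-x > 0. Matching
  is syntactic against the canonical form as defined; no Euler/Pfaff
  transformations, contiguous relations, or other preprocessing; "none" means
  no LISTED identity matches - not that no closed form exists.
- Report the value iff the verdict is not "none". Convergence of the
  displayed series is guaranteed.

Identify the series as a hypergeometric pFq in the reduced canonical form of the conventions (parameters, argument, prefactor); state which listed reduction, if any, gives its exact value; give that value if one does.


With C = -\frac{12}{5}: the canonical form is 2F1(-\frac{1}{2}, -\frac{1}{2}; 3; 1). Verdict at x = 1: Gauss's theorem I1 (half-integer case) matches (x = 1; upper {-\frac{1}{2}, -\frac{1}{2}} half-integers, c = 3 in the evaluable pattern). Its exact value is \left(-\frac{1024}{125}\right) / \pi.

The tell: from the first term -\frac{12}{5}: the parameter 2/3 appears in both the upper and lower lists and cancels.
Consecutive-term ratio: r(k) = 1 * (k-\frac{1}{2}) (k-\frac{1}{2}) / [(k+3) (k+1)] ; factor over Q: parameters, x = 1, and C = -\frac{12}{5}.


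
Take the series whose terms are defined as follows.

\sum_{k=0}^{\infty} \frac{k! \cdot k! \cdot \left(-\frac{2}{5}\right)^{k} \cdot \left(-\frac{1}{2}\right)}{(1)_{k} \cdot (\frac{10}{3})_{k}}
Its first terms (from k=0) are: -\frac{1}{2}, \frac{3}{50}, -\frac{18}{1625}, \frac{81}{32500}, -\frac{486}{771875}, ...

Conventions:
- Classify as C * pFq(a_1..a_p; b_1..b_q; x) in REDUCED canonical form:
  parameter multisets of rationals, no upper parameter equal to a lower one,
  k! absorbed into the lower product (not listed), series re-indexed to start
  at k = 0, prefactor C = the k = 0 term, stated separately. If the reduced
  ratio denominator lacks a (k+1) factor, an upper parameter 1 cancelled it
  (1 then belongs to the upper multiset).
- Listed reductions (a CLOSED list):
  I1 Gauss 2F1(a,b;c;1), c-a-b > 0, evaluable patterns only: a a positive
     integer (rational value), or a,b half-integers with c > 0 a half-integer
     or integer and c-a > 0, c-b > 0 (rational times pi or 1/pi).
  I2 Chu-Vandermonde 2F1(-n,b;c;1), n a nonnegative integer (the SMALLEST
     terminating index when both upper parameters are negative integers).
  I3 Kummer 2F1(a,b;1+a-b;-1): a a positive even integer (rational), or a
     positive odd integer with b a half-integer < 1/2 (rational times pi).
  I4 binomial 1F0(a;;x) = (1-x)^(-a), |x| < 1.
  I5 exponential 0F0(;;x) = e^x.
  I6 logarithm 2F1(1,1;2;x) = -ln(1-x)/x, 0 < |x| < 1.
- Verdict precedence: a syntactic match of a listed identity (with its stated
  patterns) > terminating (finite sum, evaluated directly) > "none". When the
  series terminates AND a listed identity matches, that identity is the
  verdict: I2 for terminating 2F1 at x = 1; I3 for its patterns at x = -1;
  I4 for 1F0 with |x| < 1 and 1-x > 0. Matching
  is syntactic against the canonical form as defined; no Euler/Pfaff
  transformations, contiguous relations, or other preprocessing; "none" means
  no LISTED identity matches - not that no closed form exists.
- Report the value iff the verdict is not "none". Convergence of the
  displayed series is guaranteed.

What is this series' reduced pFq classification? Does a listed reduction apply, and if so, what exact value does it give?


Classification (C = -\frac{1}{2}): 2F1 with upper {1, 1}, lower {\frac{10}{3}}, argument x = -\frac{2}{5}. Verdict: none. No listed pattern accepts 2F1(1, 1; \frac{10}{3}; -\frac{2}{5}).

The tell: t_0 = -\frac{1}{2} here, and (1)_k (C = -1/2) is k! itself.
Term ratio: r(k) = -\frac{2}{5} * (k+1) (k+1) / [(k+\frac{10}{3}) (k+1)] - poly over poly, x = -\frac{2}{5} from leading terms; C = -\frac{1}{2} at k = 0.


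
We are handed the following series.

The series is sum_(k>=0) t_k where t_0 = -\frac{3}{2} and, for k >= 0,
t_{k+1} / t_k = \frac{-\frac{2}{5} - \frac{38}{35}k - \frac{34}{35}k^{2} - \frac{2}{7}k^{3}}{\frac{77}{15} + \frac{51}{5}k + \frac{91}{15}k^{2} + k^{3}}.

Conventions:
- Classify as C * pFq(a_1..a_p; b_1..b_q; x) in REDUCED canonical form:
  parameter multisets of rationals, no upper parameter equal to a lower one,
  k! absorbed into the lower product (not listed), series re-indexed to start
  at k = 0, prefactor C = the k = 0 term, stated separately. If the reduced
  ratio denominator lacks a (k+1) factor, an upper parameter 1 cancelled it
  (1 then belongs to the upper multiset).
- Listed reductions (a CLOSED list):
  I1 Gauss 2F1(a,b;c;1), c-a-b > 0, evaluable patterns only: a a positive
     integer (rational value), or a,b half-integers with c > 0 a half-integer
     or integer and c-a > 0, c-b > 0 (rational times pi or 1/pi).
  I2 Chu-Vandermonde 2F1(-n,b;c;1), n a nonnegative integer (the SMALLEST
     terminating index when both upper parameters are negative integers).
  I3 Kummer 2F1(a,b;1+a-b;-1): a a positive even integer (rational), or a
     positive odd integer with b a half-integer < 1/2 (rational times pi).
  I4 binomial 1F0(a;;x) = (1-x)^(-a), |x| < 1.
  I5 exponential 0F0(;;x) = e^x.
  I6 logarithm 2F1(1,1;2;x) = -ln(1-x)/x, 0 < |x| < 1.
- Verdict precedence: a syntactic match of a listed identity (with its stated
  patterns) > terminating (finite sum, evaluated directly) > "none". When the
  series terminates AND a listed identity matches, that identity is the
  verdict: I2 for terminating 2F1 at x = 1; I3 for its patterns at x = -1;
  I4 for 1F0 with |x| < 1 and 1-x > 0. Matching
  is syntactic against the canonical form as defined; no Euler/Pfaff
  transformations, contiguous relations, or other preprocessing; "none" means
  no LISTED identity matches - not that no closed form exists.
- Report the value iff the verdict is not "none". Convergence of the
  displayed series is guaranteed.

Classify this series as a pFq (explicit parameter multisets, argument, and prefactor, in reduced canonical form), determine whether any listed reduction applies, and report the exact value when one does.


At argument -\frac{2}{7}: a 2F1 with upper {1, 1}, lower {\frac{11}{3}}, scaled by C = -\frac{3}{2}. Verdict: none - this 2F1 at x = -\frac{2}{7} matches no listed pattern, and upper {1, 1} holds no stopper.

First insight: t_0 = -\frac{3}{2} here, and the parameter 7/5 appears in both the upper and lower lists and cancels.
Consecutive-term ratio: r(k) = -\frac{2}{7} * (k+1) (k+1) / [(k+\frac{11}{3}) (k+1)] - poly over poly, x = -\frac{2}{7} from leading terms; C = -\frac{3}{2} at k = 0.


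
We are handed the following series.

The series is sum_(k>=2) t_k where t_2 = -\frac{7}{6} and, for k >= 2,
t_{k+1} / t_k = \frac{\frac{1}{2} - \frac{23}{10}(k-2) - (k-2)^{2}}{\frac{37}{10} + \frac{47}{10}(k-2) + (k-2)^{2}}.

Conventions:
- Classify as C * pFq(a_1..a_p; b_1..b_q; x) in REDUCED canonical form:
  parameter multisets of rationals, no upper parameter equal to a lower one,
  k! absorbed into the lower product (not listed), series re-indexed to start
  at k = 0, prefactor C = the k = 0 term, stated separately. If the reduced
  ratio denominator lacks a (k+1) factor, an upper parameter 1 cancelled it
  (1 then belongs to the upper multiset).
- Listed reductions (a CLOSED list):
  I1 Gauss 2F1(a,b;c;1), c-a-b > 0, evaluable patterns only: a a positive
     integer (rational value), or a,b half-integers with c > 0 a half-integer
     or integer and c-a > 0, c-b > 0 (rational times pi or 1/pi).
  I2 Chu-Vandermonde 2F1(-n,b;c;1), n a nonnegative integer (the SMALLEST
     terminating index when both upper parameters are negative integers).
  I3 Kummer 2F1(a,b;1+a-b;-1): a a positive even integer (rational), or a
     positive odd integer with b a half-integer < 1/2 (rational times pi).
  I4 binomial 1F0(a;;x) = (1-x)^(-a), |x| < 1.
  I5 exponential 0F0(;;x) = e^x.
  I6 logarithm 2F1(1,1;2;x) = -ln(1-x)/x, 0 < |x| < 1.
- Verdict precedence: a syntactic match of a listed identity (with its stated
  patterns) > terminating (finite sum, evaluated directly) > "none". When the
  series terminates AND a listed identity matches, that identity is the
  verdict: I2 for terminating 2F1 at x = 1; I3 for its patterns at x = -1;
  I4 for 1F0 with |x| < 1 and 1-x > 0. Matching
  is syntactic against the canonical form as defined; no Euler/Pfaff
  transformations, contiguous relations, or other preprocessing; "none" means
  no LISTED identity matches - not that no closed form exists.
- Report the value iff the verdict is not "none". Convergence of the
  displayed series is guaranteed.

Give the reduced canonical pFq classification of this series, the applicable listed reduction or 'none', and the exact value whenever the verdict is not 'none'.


The tell: from the first term -\frac{7}{6}: the expanded ratio factors over Q; C = -7/6, roots give parameters.
Adjacent-term ratio: r(k) = -1 * (k-\frac{1}{5}) (k+\frac{5}{2}) / [(k+\frac{37}{10}) (k+1)] ; factor over Q: parameters, x = -1, and C = -\frac{7}{6}.

With C = -\frac{7}{6}: the canonical form is 2F1(-\frac{1}{5}, \frac{5}{2}; \frac{37}{10}; -1). Verdict: none. No listed pattern accepts 2F1(-\frac{1}{5}, \frac{5}{2}; \frac{37}{10}; -1).


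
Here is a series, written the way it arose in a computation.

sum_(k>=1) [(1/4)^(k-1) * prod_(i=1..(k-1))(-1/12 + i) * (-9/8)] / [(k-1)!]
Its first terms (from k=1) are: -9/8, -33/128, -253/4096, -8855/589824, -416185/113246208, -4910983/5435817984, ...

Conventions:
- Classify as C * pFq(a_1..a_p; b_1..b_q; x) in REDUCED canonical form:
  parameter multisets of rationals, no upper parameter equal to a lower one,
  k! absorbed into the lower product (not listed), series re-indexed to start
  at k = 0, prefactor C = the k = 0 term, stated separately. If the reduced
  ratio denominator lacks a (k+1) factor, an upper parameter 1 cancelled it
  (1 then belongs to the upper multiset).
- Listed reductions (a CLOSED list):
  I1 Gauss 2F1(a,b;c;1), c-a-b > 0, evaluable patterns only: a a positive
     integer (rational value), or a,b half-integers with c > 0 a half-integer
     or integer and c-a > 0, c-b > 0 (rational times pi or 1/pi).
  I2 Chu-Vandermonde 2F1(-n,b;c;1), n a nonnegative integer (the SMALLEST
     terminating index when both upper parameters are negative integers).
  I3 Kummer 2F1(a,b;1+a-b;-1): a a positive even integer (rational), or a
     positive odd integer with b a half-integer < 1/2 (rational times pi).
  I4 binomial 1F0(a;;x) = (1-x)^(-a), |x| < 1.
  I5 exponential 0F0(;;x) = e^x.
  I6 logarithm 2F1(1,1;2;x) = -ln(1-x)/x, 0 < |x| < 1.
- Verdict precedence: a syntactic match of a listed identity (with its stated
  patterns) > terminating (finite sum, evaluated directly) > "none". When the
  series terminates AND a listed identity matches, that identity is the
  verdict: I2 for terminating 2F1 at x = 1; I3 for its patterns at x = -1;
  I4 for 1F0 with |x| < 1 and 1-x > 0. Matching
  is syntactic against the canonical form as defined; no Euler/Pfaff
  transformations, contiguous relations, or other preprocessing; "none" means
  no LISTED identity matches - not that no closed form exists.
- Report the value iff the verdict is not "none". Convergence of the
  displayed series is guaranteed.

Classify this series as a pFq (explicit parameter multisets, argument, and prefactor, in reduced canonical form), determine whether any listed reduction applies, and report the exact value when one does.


Prefactor -9/8, argument 1/4: 1F0 with upper {11/12} over lower {-}. Verdict (x = 1/4): the binomial series (I4) applies (the 1F0 binomial series: exponent -11/12, x = 1/4). Value: (-9/8) * (3/4)^(-11/12).

Key step: x = (1/4) and the running product (C = -9/8, x = 1/4) telescopes to a rising factorial.
Adjacent-term ratio: r(k) = (1/4) * (k+11/12) / [(k+1)] - rational in k, leading ratio (1/4); with t_0 = -9/8, classification follows.


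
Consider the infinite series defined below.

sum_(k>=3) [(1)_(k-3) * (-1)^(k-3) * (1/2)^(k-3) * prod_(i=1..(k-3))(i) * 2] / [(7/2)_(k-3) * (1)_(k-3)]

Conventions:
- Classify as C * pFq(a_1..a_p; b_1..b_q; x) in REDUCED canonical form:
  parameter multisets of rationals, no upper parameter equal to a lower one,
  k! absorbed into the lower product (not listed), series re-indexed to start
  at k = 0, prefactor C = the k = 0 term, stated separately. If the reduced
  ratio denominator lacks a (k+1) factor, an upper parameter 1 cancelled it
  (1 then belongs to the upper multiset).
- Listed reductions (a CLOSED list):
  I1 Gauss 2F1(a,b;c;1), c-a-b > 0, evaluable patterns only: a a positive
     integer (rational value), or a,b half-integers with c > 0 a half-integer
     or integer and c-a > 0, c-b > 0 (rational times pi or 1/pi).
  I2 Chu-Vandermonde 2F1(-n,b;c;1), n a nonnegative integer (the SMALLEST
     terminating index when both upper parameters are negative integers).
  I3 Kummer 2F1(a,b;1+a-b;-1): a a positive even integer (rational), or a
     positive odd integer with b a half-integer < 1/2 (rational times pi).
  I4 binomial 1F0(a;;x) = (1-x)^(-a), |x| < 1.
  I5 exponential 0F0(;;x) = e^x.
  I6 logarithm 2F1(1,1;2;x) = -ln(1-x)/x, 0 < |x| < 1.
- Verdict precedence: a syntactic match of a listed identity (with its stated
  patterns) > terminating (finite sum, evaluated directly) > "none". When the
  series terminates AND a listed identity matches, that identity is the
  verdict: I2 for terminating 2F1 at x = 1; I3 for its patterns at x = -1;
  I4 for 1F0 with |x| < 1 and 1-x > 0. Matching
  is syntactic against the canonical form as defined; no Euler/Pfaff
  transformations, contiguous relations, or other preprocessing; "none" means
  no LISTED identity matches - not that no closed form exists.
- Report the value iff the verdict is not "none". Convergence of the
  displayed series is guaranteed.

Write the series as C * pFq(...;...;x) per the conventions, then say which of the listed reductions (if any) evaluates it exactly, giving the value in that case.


Reduced: x = -1/2, 2F1, upper = {1, 1}, lower = {7/2}, C = 2. Verdict: none - this 2F1 at x = -1/2 matches no listed pattern, and upper {1, 1} holds no stopper.

The tell: t_0 = 2 here, and the running product (C = 2) telescopes to a rising factorial.
Consecutive-term ratio: r(k) = (-1/2) * (k+1) (k+1) / [(k+7/2) (k+1)] - poly over poly, x = (-1/2) from leading terms; C = 2 at k = 0.


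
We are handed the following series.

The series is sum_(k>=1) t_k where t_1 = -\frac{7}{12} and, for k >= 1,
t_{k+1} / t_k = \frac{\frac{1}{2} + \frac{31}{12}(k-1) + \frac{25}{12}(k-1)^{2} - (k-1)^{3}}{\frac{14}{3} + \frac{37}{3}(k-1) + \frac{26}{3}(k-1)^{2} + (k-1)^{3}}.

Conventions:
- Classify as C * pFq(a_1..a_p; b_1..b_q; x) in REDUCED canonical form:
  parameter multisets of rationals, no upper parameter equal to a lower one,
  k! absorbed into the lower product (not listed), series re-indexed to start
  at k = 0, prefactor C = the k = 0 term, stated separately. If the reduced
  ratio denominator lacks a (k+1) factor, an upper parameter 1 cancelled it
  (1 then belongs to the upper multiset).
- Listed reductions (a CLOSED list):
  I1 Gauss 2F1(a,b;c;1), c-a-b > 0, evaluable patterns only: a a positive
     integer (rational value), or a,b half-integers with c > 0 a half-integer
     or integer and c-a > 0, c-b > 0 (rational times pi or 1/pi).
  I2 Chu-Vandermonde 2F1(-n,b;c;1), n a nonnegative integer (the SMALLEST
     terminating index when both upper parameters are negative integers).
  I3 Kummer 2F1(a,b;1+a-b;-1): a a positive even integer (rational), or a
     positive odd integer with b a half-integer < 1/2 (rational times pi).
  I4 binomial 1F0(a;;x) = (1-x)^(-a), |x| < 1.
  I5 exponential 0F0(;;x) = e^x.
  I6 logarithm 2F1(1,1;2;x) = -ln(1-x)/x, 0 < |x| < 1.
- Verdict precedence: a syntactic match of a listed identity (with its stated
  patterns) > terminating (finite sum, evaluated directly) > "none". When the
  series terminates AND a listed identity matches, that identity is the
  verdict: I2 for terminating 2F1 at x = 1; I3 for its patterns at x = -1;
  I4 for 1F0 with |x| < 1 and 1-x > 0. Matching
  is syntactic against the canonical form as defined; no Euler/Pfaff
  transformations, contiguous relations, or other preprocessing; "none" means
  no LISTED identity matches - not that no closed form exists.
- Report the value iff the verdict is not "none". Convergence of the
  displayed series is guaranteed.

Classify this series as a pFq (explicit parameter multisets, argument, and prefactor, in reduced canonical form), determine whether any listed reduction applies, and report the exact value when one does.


At argument -1: a 2F1 with upper {-3, \frac{1}{4}}, lower {7}, scaled by C = -\frac{7}{12}. Verdict: terminating - upper parameter -3 makes this a finite sum (last index 3), evaluated exactly. Exact value: -\frac{4033}{6144}.

Key step: from the first term -\frac{7}{12}: the ratio is unreduced: k + 2/3 divides both sides (C = -7/12, x = -1).
Adjacent-term ratio: r(k) = -1 * (k-3) (k+\frac{1}{4}) / [(k+7) (k+1)] - rational in k, leading ratio -1; with t_0 = -\frac{7}{12}, classification follows.


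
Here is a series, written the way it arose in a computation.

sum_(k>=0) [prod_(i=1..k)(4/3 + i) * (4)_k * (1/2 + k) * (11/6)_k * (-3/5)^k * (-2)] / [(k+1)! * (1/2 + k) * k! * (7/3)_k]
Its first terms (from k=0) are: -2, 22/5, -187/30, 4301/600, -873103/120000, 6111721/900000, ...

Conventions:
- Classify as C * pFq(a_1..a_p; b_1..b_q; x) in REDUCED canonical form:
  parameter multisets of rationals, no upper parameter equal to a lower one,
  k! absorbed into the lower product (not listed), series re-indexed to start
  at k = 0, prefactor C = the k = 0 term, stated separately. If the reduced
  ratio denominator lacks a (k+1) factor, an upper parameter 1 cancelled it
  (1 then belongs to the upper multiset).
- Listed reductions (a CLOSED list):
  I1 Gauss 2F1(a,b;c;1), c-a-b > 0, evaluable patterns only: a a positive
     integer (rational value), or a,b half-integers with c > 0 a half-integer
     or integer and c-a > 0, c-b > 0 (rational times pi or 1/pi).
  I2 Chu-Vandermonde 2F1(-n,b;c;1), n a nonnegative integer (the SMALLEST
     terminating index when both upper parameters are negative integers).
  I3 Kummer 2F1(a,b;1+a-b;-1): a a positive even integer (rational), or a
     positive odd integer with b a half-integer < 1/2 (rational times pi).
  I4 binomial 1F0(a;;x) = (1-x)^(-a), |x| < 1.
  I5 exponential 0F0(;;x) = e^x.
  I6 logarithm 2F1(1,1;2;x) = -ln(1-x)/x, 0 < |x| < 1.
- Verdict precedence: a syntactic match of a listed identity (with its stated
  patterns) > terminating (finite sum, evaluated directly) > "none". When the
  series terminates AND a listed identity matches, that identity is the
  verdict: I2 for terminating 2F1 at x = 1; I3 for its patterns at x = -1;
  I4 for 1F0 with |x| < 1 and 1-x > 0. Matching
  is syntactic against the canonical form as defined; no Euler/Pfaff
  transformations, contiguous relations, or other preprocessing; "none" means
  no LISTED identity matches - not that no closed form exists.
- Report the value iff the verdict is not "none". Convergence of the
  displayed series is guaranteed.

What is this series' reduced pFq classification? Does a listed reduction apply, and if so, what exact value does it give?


Canonical form: C = -2 times 2F1 with upper {11/6, 4}, lower {2}, x = -3/5. Verdict: none (x = -3/5): each listed identity misses the multisets {11/6, 4} ; {2}.

Key observation: t_0 = -2 here, and the parameter 7/3 appears in both the upper and lower lists and cancels (alongside the other common factor).
Term ratio: r(k) = (-3/5) * (k+11/6) (k+4) / [(k+2) (k+1)] - rational in k, leading ratio (-3/5); with t_0 = -2, classification follows.


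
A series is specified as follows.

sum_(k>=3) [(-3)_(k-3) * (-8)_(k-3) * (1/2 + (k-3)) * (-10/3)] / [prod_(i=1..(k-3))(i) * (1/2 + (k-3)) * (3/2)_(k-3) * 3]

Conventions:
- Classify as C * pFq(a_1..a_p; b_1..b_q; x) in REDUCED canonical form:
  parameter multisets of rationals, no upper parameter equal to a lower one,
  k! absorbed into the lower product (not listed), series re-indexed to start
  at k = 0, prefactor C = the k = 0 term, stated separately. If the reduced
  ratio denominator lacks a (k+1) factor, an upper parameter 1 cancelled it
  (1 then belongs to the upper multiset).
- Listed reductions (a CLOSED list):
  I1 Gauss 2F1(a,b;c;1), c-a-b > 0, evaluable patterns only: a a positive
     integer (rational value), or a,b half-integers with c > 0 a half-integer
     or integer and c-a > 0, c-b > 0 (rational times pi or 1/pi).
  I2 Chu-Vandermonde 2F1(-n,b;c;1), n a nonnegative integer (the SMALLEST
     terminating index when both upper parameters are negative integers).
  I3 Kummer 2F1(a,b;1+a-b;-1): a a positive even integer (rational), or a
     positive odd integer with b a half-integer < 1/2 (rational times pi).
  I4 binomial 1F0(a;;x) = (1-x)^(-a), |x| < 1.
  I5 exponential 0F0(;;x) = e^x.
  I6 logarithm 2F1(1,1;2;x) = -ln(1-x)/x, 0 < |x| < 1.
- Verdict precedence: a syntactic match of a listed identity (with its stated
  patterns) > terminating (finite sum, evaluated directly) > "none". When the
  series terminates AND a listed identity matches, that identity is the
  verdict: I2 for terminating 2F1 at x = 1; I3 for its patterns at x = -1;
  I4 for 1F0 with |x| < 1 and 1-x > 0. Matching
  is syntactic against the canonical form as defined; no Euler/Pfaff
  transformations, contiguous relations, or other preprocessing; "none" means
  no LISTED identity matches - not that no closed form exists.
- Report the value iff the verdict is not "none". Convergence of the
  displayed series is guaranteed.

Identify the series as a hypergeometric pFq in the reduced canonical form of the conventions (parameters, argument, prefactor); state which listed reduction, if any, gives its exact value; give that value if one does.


Reduced: x = 1, 2F1, upper = {-8, -3}, lower = {3/2}, C = -10/9. Verdict: Vandermonde's identity (I2) applies (terminating 2F1 at x = 1 with n = 3, b = -8, c = 3/2). Hence: -874/9.

Key step: with t_0 = -10/9, the product of the first k integers (C = -10/9) is k!.
Consecutive-term ratio: r(k) = 1 * (k-8) (k-3) / [(k+3/2) (k+1)] - poly over poly, x = 1 from leading terms; C = -10/9 at k = 0.


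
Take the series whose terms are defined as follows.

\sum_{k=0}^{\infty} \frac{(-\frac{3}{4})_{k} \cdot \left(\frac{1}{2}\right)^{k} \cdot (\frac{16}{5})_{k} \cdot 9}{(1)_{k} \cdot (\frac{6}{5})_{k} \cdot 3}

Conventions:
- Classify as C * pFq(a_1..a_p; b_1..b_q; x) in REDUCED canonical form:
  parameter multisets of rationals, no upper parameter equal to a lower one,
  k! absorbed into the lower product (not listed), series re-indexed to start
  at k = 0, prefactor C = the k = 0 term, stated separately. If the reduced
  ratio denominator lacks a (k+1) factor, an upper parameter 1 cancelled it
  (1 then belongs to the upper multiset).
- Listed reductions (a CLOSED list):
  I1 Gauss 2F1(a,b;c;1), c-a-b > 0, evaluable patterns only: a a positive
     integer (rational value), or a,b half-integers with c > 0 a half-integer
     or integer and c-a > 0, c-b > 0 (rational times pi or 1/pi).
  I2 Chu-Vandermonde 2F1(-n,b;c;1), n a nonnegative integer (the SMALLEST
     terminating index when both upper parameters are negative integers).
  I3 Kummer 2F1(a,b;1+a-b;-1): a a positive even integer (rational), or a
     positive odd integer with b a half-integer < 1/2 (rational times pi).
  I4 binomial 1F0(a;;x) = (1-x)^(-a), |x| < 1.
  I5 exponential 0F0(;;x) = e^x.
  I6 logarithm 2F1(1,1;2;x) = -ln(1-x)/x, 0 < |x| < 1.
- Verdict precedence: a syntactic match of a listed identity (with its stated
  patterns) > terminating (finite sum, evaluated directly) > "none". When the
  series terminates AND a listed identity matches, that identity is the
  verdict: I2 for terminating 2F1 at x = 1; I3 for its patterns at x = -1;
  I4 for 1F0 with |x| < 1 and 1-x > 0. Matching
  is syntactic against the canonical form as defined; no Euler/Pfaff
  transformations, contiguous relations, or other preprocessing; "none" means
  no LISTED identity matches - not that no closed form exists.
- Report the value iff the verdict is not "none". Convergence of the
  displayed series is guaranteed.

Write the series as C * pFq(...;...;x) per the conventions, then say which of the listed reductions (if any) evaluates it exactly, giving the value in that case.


At argument \frac{1}{2}: a 2F1 with upper {-\frac{3}{4}, \frac{16}{5}}, lower {\frac{6}{5}}, scaled by C = 3. Verdict: none - at argument \frac{1}{2} the multisets {-\frac{3}{4}, \frac{16}{5}} ; {\frac{6}{5}} match no listed identity.

First insight: x = \frac{1}{2} and (1)_k (C = 3, x = 1/2) is k! itself.
Term ratio: r(k) = \frac{1}{2} * (k-\frac{3}{4}) (k+\frac{16}{5}) / [(k+\frac{6}{5}) (k+1)] - rational; roots negated = parameters, x = \frac{1}{2}, C = 3.


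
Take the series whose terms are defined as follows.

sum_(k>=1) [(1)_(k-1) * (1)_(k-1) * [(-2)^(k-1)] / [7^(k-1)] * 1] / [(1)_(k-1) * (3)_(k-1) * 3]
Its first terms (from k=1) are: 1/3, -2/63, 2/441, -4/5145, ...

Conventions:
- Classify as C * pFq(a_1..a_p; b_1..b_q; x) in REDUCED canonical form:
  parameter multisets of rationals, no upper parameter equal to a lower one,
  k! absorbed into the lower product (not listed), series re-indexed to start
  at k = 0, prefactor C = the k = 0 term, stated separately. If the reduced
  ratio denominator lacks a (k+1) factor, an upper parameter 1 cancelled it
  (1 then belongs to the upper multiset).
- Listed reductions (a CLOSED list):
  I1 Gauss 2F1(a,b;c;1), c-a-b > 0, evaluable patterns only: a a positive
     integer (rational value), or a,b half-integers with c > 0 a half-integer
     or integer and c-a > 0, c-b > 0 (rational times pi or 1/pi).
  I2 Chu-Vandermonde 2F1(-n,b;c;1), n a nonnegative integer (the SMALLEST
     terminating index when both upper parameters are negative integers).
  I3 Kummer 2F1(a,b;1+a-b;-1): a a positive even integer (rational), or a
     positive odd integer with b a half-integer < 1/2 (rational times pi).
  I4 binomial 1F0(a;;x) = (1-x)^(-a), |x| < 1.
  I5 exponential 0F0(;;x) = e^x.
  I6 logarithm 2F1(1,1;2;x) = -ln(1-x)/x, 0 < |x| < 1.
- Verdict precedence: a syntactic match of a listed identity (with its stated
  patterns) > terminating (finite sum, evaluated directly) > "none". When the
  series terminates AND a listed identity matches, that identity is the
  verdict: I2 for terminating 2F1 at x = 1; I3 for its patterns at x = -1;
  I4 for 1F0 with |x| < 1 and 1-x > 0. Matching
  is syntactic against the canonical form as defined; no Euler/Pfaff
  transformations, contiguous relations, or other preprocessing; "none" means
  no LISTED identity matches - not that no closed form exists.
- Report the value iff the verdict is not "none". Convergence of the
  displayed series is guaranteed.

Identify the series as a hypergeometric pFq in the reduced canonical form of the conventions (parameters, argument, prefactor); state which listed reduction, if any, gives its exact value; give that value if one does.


With C = 1/3: the canonical form is 2F1(1, 1; 3; -2/7). Verdict: none here - no I1-I6 shape fits x = -2/7 with lower {3}.

Key step: t_0 being 1/3, the two geometric factors (C = 1/3, x = -2/7) combine into one argument.
Step ratio: r(k) = (-2/7) * (k+1) (k+1) / [(k+3) (k+1)] ; factor over Q: parameters, x = (-2/7), and C = 1/3.


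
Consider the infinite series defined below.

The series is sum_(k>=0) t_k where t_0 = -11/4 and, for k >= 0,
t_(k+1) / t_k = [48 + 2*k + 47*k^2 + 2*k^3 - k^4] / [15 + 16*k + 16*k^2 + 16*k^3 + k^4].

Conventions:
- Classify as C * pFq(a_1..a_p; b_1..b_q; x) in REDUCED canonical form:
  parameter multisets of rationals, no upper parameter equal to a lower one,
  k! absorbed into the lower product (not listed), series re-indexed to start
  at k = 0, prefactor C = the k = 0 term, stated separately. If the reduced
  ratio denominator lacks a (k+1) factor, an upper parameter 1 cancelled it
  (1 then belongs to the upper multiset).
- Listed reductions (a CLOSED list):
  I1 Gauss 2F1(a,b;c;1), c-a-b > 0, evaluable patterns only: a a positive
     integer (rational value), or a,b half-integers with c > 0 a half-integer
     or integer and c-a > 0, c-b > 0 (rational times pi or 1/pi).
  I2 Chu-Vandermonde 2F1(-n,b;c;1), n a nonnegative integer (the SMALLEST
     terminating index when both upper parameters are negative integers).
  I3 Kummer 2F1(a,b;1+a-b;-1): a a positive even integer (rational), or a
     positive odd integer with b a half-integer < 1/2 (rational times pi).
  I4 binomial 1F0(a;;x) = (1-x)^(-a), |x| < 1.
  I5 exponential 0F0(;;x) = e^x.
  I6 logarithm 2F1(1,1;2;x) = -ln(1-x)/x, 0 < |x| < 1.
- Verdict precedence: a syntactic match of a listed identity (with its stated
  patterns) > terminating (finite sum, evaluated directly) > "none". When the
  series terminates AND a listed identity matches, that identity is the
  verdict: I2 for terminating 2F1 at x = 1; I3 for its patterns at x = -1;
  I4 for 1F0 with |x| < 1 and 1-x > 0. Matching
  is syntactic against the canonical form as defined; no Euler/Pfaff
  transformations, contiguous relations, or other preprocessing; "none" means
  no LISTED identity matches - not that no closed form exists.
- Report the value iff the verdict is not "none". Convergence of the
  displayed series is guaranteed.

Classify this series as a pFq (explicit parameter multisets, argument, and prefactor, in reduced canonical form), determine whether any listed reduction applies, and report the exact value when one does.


With C = -11/4: the canonical form is 2F1(-8, 6; 15; -1). Verdict: the Kummer evaluation I3 matches (x = -1; c = 15 equals 1+a-b for upper {-8, 6}: listed pattern). Exact value: -1001/20.

Key observation: from the first term -11/4: factor the ratio over Q (C = -11/4): negated roots = parameters.
Consecutive-term ratio: r(k) = (-1) * (k-8) (k+6) / [(k+15) (k+1)] - rational in k, leading ratio (-1); with t_0 = -11/4, classification follows.


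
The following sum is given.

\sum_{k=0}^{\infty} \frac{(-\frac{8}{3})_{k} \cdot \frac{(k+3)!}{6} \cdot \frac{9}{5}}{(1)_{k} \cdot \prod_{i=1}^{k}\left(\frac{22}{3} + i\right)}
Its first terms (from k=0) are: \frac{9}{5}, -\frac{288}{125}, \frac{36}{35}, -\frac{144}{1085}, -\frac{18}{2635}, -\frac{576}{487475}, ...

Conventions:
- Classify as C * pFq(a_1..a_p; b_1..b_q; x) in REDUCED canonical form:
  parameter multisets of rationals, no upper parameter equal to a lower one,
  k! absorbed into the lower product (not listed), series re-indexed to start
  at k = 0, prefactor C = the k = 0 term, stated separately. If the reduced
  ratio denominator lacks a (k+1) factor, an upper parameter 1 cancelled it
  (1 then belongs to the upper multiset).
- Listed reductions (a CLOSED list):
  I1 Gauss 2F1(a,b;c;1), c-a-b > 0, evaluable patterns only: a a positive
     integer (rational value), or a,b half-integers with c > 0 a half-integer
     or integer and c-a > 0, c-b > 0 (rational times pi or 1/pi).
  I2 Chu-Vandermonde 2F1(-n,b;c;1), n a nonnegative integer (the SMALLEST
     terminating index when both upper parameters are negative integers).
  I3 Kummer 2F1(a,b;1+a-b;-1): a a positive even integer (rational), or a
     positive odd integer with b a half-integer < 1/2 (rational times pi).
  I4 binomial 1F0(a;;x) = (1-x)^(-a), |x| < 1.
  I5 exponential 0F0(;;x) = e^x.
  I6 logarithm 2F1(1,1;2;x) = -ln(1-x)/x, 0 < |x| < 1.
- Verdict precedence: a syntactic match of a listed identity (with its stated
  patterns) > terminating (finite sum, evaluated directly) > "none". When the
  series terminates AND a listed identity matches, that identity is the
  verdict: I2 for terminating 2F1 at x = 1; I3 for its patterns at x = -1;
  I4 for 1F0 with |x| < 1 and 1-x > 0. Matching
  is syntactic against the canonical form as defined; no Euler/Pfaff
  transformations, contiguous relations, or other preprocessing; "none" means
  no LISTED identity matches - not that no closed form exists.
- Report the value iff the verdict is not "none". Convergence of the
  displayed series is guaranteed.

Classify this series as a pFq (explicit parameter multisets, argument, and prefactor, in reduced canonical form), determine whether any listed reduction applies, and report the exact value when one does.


Classification (C = \frac{9}{5}): 2F1 with upper {-\frac{8}{3}, 4}, lower {\frac{25}{3}}, argument x = 1. Verdict at x = 1: Gauss (I1, integer-parameter pattern) matches (x = 1: the Gamma ratio telescopes since c-a-b = 7 > 0 and a = 4 in Z>0). Value: \frac{5434}{14175}.

Key observation: x = 1 and (1)_k (prefactor 9/5) is k! itself.
Adjacent-term ratio: r(k) = 1 * (k-\frac{8}{3}) (k+4) / [(k+\frac{25}{3}) (k+1)] ; factor over Q: parameters, x = 1, and C = \frac{9}{5}.


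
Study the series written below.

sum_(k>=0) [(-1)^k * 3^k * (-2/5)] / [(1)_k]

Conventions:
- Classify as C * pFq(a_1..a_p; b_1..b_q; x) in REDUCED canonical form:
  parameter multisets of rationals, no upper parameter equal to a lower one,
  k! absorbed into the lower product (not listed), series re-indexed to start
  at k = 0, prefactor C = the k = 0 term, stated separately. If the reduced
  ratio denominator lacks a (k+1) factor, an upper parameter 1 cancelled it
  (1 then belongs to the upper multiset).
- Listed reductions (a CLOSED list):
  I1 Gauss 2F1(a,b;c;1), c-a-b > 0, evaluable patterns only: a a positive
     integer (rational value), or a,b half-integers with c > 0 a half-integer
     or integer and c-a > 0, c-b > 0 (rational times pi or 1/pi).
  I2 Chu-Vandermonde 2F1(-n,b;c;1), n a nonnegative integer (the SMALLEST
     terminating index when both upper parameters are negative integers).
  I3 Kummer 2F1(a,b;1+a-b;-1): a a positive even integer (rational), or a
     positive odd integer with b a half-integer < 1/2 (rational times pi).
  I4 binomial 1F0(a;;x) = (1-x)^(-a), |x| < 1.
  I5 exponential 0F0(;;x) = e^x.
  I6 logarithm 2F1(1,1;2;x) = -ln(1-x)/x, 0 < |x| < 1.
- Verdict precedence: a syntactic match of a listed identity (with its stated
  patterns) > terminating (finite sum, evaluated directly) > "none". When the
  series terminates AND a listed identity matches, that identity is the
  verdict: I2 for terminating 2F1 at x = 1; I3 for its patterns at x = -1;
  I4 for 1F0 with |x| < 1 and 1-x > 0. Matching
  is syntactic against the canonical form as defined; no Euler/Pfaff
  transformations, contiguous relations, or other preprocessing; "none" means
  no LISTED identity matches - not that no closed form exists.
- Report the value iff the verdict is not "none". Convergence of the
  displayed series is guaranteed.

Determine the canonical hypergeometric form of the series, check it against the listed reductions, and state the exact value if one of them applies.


Canonical form: C = -2/5 times 0F0 with upper {-}, lower {-}, x = -3. Verdict (x = -3): the exponential series (I5) applies (the 0F0 exponential series at x = -3). Value: (-2/5) * e^(-3).

Key step: from the first term -2/5: (1)_k (prefactor -2/5) is k! itself.
Ratio: r(k) = (-3) * 1 / [(k+1)] - poly over poly, x = (-3) from leading terms; C = -2/5 at k = 0.


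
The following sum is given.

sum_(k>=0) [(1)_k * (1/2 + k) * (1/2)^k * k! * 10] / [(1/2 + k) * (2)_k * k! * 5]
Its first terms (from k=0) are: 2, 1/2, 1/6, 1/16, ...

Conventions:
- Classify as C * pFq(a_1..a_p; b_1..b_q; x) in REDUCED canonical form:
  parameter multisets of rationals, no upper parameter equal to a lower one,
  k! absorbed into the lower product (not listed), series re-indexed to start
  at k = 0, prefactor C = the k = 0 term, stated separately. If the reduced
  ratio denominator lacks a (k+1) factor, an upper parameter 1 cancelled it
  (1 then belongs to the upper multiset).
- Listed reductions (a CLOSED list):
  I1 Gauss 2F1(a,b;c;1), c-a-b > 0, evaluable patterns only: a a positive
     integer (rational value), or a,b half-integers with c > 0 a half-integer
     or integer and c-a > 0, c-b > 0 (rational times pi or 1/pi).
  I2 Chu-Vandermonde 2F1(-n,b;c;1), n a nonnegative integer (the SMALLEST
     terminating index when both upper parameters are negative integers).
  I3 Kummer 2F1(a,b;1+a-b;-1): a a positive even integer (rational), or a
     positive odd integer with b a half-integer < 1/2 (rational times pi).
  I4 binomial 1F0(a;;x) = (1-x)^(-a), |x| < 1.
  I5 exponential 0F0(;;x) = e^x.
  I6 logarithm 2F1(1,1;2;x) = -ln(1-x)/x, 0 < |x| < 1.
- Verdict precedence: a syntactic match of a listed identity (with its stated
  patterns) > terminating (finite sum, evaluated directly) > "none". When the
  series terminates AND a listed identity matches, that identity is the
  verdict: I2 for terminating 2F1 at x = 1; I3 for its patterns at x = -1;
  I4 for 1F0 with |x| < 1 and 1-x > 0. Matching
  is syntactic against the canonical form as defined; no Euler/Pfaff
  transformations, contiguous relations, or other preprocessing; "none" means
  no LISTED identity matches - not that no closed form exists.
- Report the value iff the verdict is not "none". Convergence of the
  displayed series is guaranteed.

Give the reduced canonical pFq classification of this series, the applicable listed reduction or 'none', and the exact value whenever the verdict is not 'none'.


x = 1/2 here; the reduced form reads 2F1, upper {1, 1}, lower {2}, C = 2. Verdict: the logarithmic series (I6) applies (the logarithm: parameters (1,1;2), x = 1/2). Exact value: (-4) * ln(1/2).

First insight: t_0 = 2 here, and the constant factors (C = 2, x = 1/2) combine into one prefactor.
Term ratio: r(k) = (1/2) * (k+1) (k+1) / [(k+2) (k+1)] ; factor over Q: parameters, x = (1/2), and C = 2.
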